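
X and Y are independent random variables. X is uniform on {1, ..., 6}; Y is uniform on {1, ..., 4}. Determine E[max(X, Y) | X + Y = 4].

P(X + Y = 4) = 1/8.
Summing max(X,Y)·P(x,y) over outcomes with X + Y = 4 gives 1/3.
E[max(X, Y) | X + Y = 4] = (1/3) / (1/8) = 8/3.

8/3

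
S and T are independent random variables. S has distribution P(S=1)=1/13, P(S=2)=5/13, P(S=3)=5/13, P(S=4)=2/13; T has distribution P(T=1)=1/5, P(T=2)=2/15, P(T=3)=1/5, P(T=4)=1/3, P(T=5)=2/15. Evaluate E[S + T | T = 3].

P(T = 3) = 1/5.
Summing (S+T)·P(x,y) over outcomes with T = 3 gives 73/65.
E[S + T | T = 3] = (73/65) / (1/5) = 73/13.

73/13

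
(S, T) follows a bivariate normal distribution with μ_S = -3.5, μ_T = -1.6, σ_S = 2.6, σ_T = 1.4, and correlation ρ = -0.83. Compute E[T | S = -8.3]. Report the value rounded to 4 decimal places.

For a bivariate normal, E[T | S=x] = μ_T + ρ·(σ_T/σ_S)·(x − μ_S).
E[T | S=-8.3] = -1.6 + (-0.83)·(1.4/2.6)·(-8.3 − (-3.5)) = -1.6 + (-0.44692)·(-4.8) = 0.5452.

0.5452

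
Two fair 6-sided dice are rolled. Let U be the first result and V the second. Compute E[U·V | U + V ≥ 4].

P(U + V ≥ 4) = 11/12.
Summing UV·P(x,y) over outcomes with U + V ≥ 4 gives 109/9.
E[U·V | U + V ≥ 4] = (109/9) / (11/12) = 436/33.

436/33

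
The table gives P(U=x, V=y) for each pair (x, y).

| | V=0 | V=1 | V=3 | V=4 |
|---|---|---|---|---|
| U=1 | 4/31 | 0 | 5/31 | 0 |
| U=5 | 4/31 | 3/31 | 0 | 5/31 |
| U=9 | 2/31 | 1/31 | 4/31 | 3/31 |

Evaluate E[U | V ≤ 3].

P(V ≤ 3) = 23/31.
Summing U·P(U=x,V=y) over the conditioning event gives 107/31.
E[U | V ≤ 3] = (107/31) / (23/31) = 107/23.

107/23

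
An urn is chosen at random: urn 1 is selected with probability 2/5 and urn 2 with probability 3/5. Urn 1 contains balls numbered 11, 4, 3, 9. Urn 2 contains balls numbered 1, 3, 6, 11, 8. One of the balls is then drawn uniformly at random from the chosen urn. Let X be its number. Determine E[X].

E[X | urn 1] = (11+4+3+9)/4 = 27/4.
E[X | urn 2] = (1+3+6+11+8)/5 = 29/5.
By the law of total expectation,
E[X] = (2/5)·(27/4) + (3/5)·(29/5) = 309/50.

309/50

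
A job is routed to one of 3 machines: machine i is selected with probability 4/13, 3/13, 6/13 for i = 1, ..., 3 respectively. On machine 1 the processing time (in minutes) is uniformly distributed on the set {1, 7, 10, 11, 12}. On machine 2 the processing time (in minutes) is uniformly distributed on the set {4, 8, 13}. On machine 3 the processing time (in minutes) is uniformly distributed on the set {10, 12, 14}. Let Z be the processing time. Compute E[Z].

E[Z | machine 1] = (1+7+10+11+12)/5 = 41/5.
E[Z | machine 2] = (4+8+13)/3 = 25/3.
E[Z | machine 3] = (10+12+14)/3 = 12.
E[Z] = (4/13)·(41/5) + (3/13)·(25/3) + (6/13)·(12) = 649/65.

649/65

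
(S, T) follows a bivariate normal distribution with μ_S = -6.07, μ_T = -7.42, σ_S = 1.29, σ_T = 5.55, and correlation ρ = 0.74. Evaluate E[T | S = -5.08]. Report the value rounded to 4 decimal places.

The regression of T on S has slope ρ·σ_T/σ_S and passes through (μ_S, μ_T).
E[T | S=-5.08] = -7.42 + (0.74)·(5.55/1.29)·(-5.08 − (-6.07)) = -7.42 + (3.1837)·(0.99) = -4.2681.

-4.2681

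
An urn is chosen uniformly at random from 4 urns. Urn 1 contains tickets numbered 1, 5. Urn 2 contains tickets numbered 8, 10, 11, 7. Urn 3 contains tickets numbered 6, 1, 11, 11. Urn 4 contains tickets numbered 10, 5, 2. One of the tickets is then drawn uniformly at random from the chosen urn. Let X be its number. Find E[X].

E[X | urn 1] = (1+5)/2 = 3.
E[X | urn 2] = (8+10+11+7)/4 = 9.
E[X | urn 3] = (6+1+11+11)/4 = 29/4.
E[X | urn 4] = (10+5+2)/3 = 17/3.
By the law of total expectation,
E[X] = (1/4)·(3) + (1/4)·(9) + (1/4)·(29/4) + (1/4)·(17/3) = 299/48.

299/48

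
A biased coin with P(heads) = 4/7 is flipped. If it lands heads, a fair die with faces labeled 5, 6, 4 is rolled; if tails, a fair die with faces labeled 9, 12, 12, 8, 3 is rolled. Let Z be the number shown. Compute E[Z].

E[Z | heads] = (5+6+4)/3 = 5.
E[Z | tails] = (9+12+12+8+3)/5 = 44/5.
E[Z] = (4/7)·(5) + (3/7)·(44/5) = 232/35.

232/35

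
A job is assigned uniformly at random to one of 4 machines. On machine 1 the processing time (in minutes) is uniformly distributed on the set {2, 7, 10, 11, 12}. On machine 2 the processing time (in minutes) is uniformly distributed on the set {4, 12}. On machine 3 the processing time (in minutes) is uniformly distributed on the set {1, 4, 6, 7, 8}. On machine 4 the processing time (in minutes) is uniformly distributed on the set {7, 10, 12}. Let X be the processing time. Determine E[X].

E[X | machine 1] = (2+7+10+11+12)/5 = 42/5.
E[X | machine 2] = (4+12)/2 = 8.
E[X | machine 3] = (1+4+6+7+8)/5 = 26/5.
E[X | machine 4] = (7+10+12)/3 = 29/3.
By the law of total expectation,
E[X] = (1/4)·(42/5) + (1/4)·(8) + (1/4)·(26/5) + (1/4)·(29/3) = 469/60.

469/60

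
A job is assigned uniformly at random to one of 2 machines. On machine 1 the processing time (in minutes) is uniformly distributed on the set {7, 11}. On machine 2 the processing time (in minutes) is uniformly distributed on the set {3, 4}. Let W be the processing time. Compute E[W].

E[W | machine 1] = (7+11)/2 = 9.
E[W | machine 2] = (3+4)/2 = 7/2.
By the law of total expectation,
E[W] = (1/2)·(9) + (1/2)·(7/2) = 25/4.

25/4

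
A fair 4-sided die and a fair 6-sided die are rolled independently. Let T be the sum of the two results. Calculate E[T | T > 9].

P(T > 9) = 1/24.
Σ over the event: 10·1/24 = 5/12.
E[T | T > 9] = (5/12) / (1/24) = 10.

10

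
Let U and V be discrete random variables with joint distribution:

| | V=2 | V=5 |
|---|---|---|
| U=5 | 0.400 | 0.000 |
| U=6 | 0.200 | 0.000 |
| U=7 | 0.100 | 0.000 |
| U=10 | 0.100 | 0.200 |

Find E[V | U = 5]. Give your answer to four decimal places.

2.0000

P(U = 5) = 0.400.
Σ V·P over the event = 2·(0.400) = 0.800.
E[V | U = 5] = (0.800) / (0.400) = 2.0000.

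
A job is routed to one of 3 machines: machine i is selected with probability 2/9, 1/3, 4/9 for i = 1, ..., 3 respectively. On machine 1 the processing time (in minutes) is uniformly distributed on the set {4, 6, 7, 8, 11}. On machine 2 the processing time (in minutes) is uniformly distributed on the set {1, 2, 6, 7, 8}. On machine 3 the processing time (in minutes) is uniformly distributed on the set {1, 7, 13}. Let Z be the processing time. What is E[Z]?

284/45

E[Z | machine 1] = (4+6+7+8+11)/5 = 36/5.
E[Z | machine 2] = (1+2+6+7+8)/5 = 24/5.
E[Z | machine 3] = (1+7+13)/3 = 7.
By the law of total expectation,
E[Z] = (2/9)·(36/5) + (1/3)·(24/5) + (4/9)·(7) = 284/45.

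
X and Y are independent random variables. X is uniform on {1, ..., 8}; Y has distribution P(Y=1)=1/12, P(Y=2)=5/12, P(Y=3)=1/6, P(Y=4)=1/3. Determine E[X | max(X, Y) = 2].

17/11

P(max(X, Y) = 2) = 11/96.
Summing X·P(x,y) over outcomes with max(X, Y) = 2 gives 17/96.
E[X | max(X, Y) = 2] = (17/96) / (11/96) = 17/11.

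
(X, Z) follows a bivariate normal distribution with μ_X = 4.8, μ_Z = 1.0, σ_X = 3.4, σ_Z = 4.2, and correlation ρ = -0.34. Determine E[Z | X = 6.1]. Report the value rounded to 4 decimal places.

The regression of Z on X has slope ρ·σ_Z/σ_X and passes through (μ_X, μ_Z).
E[Z | X=6.1] = 1.0 + (-0.34)·(4.2/3.4)·(6.1 − (4.8)) = 1.0 + (-0.42)·(1.3) = 0.4540.

0.4540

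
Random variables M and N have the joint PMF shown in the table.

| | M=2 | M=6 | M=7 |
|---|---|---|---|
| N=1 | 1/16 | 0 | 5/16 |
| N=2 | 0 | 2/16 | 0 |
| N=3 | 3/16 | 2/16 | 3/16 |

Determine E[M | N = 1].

37/6

P(N = 1) = 3/8.
Σ M·P over the event = 2·(1/16) + 7·(5/16) = 37/16.
E[M | N = 1] = (37/16) / (3/8) = 37/6.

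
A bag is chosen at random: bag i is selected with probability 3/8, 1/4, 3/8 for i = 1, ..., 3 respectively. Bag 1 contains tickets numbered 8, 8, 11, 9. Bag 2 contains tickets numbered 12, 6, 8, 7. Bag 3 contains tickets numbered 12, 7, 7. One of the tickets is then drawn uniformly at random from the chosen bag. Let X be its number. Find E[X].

139/16

E[X | bag 1] = (8+8+11+9)/4 = 9.
E[X | bag 2] = (12+6+8+7)/4 = 33/4.
E[X | bag 3] = (12+7+7)/3 = 26/3.
E[X] = (3/8)·(9) + (1/4)·(33/4) + (3/8)·(26/3) = 139/16.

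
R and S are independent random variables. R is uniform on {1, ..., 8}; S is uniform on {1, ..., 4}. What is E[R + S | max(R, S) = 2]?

10/3

Outcomes with max(R, S) = 2: (1,2), (2,1), (2,2), each with probability 1/32.
E[R + S | max(R, S) = 2] = (3 + 3 + 4) / 3 = 10/3.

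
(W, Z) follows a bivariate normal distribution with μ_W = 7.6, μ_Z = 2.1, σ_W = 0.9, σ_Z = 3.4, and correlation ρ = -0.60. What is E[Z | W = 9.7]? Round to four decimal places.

-2.6600

The regression of Z on W has slope ρ·σ_Z/σ_W and passes through (μ_W, μ_Z).
E[Z | W=9.7] = 2.1 + (-0.60)·(3.4/0.9)·(9.7 − (7.6)) = 2.1 + (-2.26667)·(2.1) = -2.6600.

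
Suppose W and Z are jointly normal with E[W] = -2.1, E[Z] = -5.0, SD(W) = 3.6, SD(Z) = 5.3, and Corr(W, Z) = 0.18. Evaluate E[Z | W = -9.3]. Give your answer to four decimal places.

-6.9080

E[Z | W=x] = μ_Z + ρ(σ_Z/σ_W)(x − μ_W) for jointly normal variables.
E[Z | W=-9.3] = -5.0 + (0.18)·(5.3/3.6)·(-9.3 − (-2.1)) = -5.0 + (0.265)·(-7.2) = -6.9080.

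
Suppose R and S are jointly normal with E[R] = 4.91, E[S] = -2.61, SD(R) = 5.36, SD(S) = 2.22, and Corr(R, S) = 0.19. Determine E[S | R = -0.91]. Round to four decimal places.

E[S | R=x] = μ_S + ρ(σ_S/σ_R)(x − μ_R) for jointly normal variables.
E[S | R=-0.91] = -2.61 + (0.19)·(2.22/5.36)·(-0.91 − (4.91)) = -2.61 + (0.078694)·(-5.82) = -3.0680.

-3.0680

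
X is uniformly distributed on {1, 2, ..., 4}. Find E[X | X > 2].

7/2

Given X > 2, X is equally likely to be any of {3, 4}.
E[X | X > 2] = (3 + 4) / 2 = 7/2.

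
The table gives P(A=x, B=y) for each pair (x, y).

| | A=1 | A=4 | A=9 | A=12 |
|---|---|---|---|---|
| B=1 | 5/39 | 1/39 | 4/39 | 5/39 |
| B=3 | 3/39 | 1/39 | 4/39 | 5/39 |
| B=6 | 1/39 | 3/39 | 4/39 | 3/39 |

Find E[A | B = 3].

103/13

P(B = 3) = 1/3.
Summing A·P(A=x,B=y) over the conditioning event gives 103/39.
E[A | B = 3] = (103/39) / (1/3) = 103/13.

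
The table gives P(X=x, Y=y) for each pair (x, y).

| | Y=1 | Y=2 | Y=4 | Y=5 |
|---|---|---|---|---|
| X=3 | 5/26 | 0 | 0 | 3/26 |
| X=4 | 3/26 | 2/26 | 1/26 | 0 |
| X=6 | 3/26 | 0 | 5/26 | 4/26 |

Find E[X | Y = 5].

P(Y = 5) = 7/26.
Σ X·P over the event = 3·(3/26) + 6·(4/26) = 33/26.
E[X | Y = 5] = (33/26) / (7/26) = 33/7.

33/7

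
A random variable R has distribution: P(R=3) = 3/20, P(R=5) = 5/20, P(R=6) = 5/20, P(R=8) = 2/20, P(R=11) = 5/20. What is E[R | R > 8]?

11

P(R > 8) = 1/4.
Σ over the event: 11·1/4 = 11/4.
E[R | R > 8] = (11/4) / (1/4) = 11.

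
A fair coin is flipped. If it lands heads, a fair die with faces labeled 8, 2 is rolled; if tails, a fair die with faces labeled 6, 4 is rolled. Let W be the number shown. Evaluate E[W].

E[W | heads] = (8+2)/2 = 5.
E[W | tails] = (6+4)/2 = 5.
E[W] = (1/2)·(5) + (1/2)·(5) = 5.

5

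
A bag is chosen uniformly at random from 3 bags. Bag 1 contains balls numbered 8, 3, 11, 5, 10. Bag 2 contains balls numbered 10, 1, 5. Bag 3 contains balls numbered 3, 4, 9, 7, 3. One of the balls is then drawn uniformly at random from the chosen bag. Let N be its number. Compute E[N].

E[N | bag 1] = (8+3+11+5+10)/5 = 37/5.
E[N | bag 2] = (10+1+5)/3 = 16/3.
E[N | bag 3] = (3+4+9+7+3)/5 = 26/5.
E[N] = (1/3)·(37/5) + (1/3)·(16/3) + (1/3)·(26/5) = 269/45.

269/45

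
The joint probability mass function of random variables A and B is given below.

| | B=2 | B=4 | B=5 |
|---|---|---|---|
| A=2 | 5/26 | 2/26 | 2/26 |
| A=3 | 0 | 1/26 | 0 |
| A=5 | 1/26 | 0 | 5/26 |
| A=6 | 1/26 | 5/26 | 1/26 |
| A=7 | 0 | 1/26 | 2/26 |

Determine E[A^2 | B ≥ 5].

P(B ≥ 5) = 5/13.
Σ A^2·P over the event = 4·(2/26) + 25·(5/26) + 36·(1/26) + 49·(2/26) = 267/26.
E[A^2 | B ≥ 5] = (267/26) / (5/13) = 267/10.

267/10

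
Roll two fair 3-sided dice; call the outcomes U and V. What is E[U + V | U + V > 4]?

Outcomes with U + V > 4: (2,3), (3,2), (3,3), each with probability 1/9.
E[U + V | U + V > 4] = (5 + 5 + 6) / 3 = 16/3.

16/3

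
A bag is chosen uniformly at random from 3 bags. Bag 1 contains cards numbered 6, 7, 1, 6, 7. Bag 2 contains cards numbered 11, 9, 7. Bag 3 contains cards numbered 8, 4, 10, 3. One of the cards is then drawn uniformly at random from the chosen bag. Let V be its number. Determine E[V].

413/60

E[V | bag 1] = (6+7+1+6+7)/5 = 27/5.
E[V | bag 2] = (11+9+7)/3 = 9.
E[V | bag 3] = (8+4+10+3)/4 = 25/4.
E[V] = (1/3)·(27/5) + (1/3)·(9) + (1/3)·(25/4) = 413/60.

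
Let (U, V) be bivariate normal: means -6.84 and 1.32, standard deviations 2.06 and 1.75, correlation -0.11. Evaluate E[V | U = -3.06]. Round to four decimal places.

E[V | U=x] = μ_V + ρ(σ_V/σ_U)(x − μ_U) for jointly normal variables.
E[V | U=-3.06] = 1.32 + (-0.11)·(1.75/2.06)·(-3.06 − (-6.84)) = 1.32 + (-0.093447)·(3.78) = 0.9668.

0.9668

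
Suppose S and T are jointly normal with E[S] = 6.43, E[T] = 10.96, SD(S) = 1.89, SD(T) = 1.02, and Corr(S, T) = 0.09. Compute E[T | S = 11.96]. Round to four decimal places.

The regression of T on S has slope ρ·σ_T/σ_S and passes through (μ_S, μ_T).
E[T | S=11.96] = 10.96 + (0.09)·(1.02/1.89)·(11.96 − (6.43)) = 10.96 + (0.048571)·(5.53) = 11.2286.

11.2286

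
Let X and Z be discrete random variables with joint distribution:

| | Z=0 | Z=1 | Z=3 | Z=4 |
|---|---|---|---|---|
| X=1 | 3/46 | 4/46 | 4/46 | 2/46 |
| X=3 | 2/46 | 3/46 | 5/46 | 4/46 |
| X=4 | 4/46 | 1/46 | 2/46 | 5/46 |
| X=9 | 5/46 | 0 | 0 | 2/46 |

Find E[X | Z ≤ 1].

87/22

P(Z ≤ 1) = 11/23.
Σ X·P over the event = 1·(3/46) + 1·(4/46) + 3·(2/46) + 3·(3/46) + 4·(4/46) + 4·(1/46) + 9·(5/46) = 87/46.
E[X | Z ≤ 1] = (87/46) / (11/23) = 87/22.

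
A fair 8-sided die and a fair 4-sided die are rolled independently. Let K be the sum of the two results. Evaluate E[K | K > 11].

P(K > 11) = 1/32.
Σ over the event: 12·1/32 = 3/8.
E[K | K > 11] = (3/8) / (1/32) = 12.

12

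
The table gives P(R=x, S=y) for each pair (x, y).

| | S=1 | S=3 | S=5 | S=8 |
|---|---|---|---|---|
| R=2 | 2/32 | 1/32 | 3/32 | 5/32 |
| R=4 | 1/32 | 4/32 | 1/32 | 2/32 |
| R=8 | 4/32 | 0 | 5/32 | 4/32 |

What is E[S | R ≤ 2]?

P(R ≤ 2) = 11/32.
Summing S·P(R=x,S=y) over the conditioning event gives 15/8.
E[S | R ≤ 2] = (15/8) / (11/32) = 60/11.

60/11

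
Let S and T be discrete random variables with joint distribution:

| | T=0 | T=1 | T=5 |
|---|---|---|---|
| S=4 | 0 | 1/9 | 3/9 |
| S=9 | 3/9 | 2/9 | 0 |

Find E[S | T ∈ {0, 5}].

P(T ∈ {0, 5}) = 2/3.
Σ S·P over the event = 4·(3/9) + 9·(3/9) = 13/3.
E[S | T ∈ {0, 5}] = (13/3) / (2/3) = 13/2.

13/2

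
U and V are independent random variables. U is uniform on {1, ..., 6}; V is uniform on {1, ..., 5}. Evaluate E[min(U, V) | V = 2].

Outcomes with V = 2: (1,2), (2,2), (3,2), (4,2), (5,2), (6,2), each with probability 1/30.
E[min(U, V) | V = 2] = (1 + 2 + 2 + 2 + 2 + 2) / 6 = 11/6.

11/6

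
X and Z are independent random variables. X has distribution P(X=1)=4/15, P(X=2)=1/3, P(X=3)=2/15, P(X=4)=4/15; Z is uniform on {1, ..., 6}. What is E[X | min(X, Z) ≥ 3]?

11/3

P(min(X, Z) ≥ 3) = 4/15.
Summing X·P(x,y) over outcomes with min(X, Z) ≥ 3 gives 44/45.
E[X | min(X, Z) ≥ 3] = (44/45) / (4/15) = 11/3.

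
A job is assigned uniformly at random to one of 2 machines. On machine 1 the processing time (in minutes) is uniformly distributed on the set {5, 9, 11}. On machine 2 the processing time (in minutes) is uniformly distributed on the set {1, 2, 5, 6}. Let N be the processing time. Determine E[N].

71/12

E[N | machine 1] = (5+9+11)/3 = 25/3.
E[N | machine 2] = (1+2+5+6)/4 = 7/2.
By the law of total expectation,
E[N] = (1/2)·(25/3) + (1/2)·(7/2) = 71/12.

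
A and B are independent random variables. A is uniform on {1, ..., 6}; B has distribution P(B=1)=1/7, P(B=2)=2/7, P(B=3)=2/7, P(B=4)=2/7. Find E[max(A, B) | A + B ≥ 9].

17/3

P(A + B ≥ 9) = 1/7.
Summing max(A,B)·P(x,y) over outcomes with A + B ≥ 9 gives 17/21.
E[max(A, B) | A + B ≥ 9] = (17/21) / (1/7) = 17/3.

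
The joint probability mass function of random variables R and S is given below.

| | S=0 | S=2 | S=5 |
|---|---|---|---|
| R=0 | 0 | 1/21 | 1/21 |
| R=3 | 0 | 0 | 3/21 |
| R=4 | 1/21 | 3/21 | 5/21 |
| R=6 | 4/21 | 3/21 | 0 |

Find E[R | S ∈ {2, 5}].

59/16

P(S ∈ {2, 5}) = 16/21.
Σ R·P over the event = 0·(1/21) + 0·(1/21) + 3·(3/21) + 4·(3/21) + 4·(5/21) + 6·(3/21) = 59/21.
E[R | S ∈ {2, 5}] = (59/21) / (16/21) = 59/16.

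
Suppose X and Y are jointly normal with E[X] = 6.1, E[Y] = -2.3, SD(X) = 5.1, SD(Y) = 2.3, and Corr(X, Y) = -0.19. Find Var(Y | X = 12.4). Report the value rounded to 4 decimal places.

5.0990

Var(Y | X=x) = (1 − ρ²)·σ_Y².
Var(Y | X=12.4) = (2.3)²·(1 − (-0.19)²) = 5.29·0.9639 = 5.0990.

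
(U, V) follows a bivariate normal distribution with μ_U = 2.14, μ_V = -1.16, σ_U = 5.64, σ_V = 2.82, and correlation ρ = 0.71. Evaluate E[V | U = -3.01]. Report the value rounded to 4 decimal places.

-2.9883

E[V | U=x] = μ_V + ρ(σ_V/σ_U)(x − μ_U) for jointly normal variables.
E[V | U=-3.01] = -1.16 + (0.71)·(2.82/5.64)·(-3.01 − (2.14)) = -1.16 + (0.355)·(-5.15) = -2.9883.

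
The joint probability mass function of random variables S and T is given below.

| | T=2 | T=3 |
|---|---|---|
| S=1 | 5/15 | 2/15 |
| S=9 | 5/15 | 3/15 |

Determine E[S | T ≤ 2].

5

P(T ≤ 2) = 2/3.
Σ S·P over the event = 1·(5/15) + 9·(5/15) = 10/3.
E[S | T ≤ 2] = (10/3) / (2/3) = 5.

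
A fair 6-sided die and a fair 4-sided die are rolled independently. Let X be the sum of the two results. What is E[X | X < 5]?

P(X < 5) = 1/4.
Σ over the event: 2·1/24 + 3·1/12 + 4·1/8 = 5/6.
E[X | X < 5] = (5/6) / (1/4) = 10/3.

10/3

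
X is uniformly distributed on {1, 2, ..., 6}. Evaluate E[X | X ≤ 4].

5/2

Given X ≤ 4, X is equally likely to be any of {1, 2, 3, 4}.
E[X | X ≤ 4] = (1 + 2 + 3 + 4) / 4 = 5/2.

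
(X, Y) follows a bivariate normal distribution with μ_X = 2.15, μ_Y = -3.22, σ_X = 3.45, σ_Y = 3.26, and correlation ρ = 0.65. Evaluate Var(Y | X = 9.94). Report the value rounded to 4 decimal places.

6.1374

The conditional variance in a bivariate normal is σ_Y²(1 − ρ²), independent of x.
Var(Y | X=9.94) = (3.26)²·(1 − (0.65)²) = 10.6276·0.5775 = 6.1374.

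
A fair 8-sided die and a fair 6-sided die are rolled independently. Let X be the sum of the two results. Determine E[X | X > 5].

P(X > 5) = 19/24.
E[X | X > 5] = (43/6) / (19/24) = 172/19.

172/19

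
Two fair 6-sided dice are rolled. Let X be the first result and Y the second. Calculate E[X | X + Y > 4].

58/15

P(X + Y > 4) = 5/6.
Summing X·P(x,y) over outcomes with X + Y > 4 gives 29/9.
E[X | X + Y > 4] = (29/9) / (5/6) = 58/15.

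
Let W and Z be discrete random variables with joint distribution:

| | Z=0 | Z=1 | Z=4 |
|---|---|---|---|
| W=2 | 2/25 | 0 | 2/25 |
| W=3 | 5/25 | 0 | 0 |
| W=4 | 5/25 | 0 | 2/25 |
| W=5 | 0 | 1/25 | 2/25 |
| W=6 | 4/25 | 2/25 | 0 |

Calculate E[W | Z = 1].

P(Z = 1) = 3/25.
Σ W·P over the event = 5·(1/25) + 6·(2/25) = 17/25.
E[W | Z = 1] = (17/25) / (3/25) = 17/3.

17/3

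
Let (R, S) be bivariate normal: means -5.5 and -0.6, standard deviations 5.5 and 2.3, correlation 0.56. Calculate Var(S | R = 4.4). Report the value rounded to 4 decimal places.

For a bivariate normal, Var(S | R=x) = σ_S²(1 − ρ²).
Var(S | R=4.4) = (2.3)²·(1 − (0.56)²) = 5.29·0.6864 = 3.6311.

3.6311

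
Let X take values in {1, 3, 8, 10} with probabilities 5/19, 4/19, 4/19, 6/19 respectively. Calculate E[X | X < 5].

17/9

P(X < 5) = 9/19.
Σ over the event: 1·5/19 + 3·4/19 = 17/19.
E[X | X < 5] = (17/19) / (9/19) = 17/9.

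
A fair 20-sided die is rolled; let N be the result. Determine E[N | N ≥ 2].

P(N ≥ 2) = 19/20.
E[N | N ≥ 2] = (209/20) / (19/20) = 11.

11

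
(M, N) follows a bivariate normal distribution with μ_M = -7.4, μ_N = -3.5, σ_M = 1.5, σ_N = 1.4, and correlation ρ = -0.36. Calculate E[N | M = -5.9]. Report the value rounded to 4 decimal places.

-4.0040

For a bivariate normal, E[N | M=x] = μ_N + ρ·(σ_N/σ_M)·(x − μ_M).
E[N | M=-5.9] = -3.5 + (-0.36)·(1.4/1.5)·(-5.9 − (-7.4)) = -3.5 + (-0.336)·(1.5) = -4.0040.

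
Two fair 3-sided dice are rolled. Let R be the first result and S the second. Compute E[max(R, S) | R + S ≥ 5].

Outcomes with R + S ≥ 5: (2,3), (3,2), (3,3), each with probability 1/9.
E[max(R, S) | R + S ≥ 5] = (3 + 3 + 3) / 3 = 3.

3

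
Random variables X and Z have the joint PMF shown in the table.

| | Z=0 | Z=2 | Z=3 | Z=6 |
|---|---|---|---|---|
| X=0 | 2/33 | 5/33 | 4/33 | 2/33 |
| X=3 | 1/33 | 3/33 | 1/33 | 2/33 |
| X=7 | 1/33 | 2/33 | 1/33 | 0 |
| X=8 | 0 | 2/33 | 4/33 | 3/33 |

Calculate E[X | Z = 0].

P(Z = 0) = 4/33.
Σ X·P over the event = 0·(2/33) + 3·(1/33) + 7·(1/33) = 10/33.
E[X | Z = 0] = (10/33) / (4/33) = 5/2.

5/2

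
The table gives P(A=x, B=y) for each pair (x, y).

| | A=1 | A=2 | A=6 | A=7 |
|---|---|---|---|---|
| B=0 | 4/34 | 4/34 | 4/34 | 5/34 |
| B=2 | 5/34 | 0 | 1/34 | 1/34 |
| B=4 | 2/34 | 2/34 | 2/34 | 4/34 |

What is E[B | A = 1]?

18/11

P(A = 1) = 11/34.
Σ B·P over the event = 0·(4/34) + 2·(5/34) + 4·(2/34) = 9/17.
E[B | A = 1] = (9/17) / (11/34) = 18/11.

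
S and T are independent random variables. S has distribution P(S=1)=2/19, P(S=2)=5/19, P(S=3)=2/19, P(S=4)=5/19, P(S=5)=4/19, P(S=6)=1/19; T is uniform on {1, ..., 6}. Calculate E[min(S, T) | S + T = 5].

P(S + T = 5) = 7/57.
Summing min(S,T)·P(x,y) over outcomes with S + T = 5 gives 7/38.
E[min(S, T) | S + T = 5] = (7/38) / (7/57) = 3/2.

3/2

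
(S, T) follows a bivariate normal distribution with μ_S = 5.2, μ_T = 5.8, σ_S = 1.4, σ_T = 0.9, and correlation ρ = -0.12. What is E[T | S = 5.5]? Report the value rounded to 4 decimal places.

The regression of T on S has slope ρ·σ_T/σ_S and passes through (μ_S, μ_T).
E[T | S=5.5] = 5.8 + (-0.12)·(0.9/1.4)·(5.5 − (5.2)) = 5.8 + (-0.077143)·(0.3) = 5.7769.

5.7769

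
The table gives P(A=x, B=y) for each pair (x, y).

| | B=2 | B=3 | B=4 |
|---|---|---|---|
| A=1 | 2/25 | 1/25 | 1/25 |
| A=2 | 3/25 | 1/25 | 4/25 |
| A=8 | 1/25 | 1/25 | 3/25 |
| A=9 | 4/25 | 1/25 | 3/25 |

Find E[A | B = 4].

P(B = 4) = 11/25.
Σ A·P over the event = 1·(1/25) + 2·(4/25) + 8·(3/25) + 9·(3/25) = 12/5.
E[A | B = 4] = (12/5) / (11/25) = 60/11.

60/11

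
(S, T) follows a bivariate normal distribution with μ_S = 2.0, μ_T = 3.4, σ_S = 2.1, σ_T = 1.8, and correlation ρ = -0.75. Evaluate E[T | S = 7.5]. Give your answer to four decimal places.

-0.1357

For a bivariate normal, E[T | S=x] = μ_T + ρ·(σ_T/σ_S)·(x − μ_S).
E[T | S=7.5] = 3.4 + (-0.75)·(1.8/2.1)·(7.5 − (2.0)) = 3.4 + (-0.64286)·(5.5) = -0.1357.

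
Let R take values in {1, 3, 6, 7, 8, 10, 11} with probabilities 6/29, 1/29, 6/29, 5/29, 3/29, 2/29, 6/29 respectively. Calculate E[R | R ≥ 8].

10

P(R ≥ 8) = 11/29.
Σ over the event: 8·3/29 + 10·2/29 + 11·6/29 = 110/29.
E[R | R ≥ 8] = (110/29) / (11/29) = 10.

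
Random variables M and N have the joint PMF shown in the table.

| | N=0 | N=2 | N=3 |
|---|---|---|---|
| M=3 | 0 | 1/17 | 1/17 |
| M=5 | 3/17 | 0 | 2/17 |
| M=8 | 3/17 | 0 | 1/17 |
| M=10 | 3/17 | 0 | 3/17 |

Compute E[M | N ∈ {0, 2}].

P(N ∈ {0, 2}) = 10/17.
Summing M·P(M=x,N=y) over the conditioning event gives 72/17.
E[M | N ∈ {0, 2}] = (72/17) / (10/17) = 36/5.

36/5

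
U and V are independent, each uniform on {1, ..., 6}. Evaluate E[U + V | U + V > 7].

28/3

P(U + V > 7) = 5/12.
Summing (U+V)·P(x,y) over outcomes with U + V > 7 gives 35/9.
E[U + V | U + V > 7] = (35/9) / (5/12) = 28/3.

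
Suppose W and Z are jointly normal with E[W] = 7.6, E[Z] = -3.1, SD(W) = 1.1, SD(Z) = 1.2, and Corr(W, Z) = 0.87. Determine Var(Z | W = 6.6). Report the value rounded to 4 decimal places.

0.3501

Var(Z | W=x) = (1 − ρ²)·σ_Z².
Var(Z | W=6.6) = (1.2)²·(1 − (0.87)²) = 1.44·0.2431 = 0.3501.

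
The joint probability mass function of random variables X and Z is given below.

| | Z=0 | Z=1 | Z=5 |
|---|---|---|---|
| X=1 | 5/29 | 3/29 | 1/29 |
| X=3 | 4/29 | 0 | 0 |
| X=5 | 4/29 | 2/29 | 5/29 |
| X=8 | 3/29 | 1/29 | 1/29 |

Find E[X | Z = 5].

34/7

P(Z = 5) = 7/29.
Summing X·P(X=x,Z=y) over the conditioning event gives 34/29.
E[X | Z = 5] = (34/29) / (7/29) = 34/7.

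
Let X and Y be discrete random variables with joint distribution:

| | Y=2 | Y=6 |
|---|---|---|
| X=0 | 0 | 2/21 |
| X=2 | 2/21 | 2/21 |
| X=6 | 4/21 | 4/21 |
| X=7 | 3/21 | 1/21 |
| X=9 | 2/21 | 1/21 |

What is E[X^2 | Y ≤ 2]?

P(Y ≤ 2) = 11/21.
Summing X^2·P(X=x,Y=y) over the conditioning event gives 461/21.
E[X^2 | Y ≤ 2] = (461/21) / (11/21) = 461/11.

461/11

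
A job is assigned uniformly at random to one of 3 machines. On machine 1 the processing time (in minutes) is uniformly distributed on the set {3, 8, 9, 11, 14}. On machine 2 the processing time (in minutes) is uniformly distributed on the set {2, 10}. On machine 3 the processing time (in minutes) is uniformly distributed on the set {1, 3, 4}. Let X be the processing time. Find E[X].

E[X | machine 1] = (3+8+9+11+14)/5 = 9.
E[X | machine 2] = (2+10)/2 = 6.
E[X | machine 3] = (1+3+4)/3 = 8/3.
E[X] = (1/3)·(9) + (1/3)·(6) + (1/3)·(8/3) = 53/9.

53/9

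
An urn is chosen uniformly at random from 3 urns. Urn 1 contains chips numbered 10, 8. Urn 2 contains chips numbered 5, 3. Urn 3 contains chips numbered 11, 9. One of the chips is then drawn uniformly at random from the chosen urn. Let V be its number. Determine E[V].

23/3

E[V | urn 1] = (10+8)/2 = 9.
E[V | urn 2] = (5+3)/2 = 4.
E[V | urn 3] = (11+9)/2 = 10.
E[V] = (1/3)·(9) + (1/3)·(4) + (1/3)·(10) = 23/3.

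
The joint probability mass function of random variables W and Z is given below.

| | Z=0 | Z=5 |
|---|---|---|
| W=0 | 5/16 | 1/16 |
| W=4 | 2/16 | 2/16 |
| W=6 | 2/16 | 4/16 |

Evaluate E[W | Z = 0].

P(Z = 0) = 9/16.
Σ W·P over the event = 0·(5/16) + 4·(2/16) + 6·(2/16) = 5/4.
E[W | Z = 0] = (5/4) / (9/16) = 20/9.

20/9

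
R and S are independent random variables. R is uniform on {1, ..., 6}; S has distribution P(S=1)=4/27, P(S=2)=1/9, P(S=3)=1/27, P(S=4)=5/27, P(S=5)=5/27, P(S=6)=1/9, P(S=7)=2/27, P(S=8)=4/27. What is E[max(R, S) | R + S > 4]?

P(R + S > 4) = 143/162.
Summing max(R,S)·P(x,y) over outcomes with R + S > 4 gives 809/162.
E[max(R, S) | R + S > 4] = (809/162) / (143/162) = 809/143.

809/143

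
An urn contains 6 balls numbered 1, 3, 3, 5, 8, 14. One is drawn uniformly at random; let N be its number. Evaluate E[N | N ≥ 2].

P(N ≥ 2) = 5/6.
Σ over the event: 3·1/3 + 5·1/6 + 8·1/6 + 14·1/6 = 11/2.
E[N | N ≥ 2] = (11/2) / (5/6) = 33/5.

33/5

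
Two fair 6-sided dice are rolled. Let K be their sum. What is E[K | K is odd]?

P(K is odd) = 1/2.
Σ over the event: 3·1/18 + 5·1/9 + 7·1/6 + 9·1/9 + 11·1/18 = 7/2.
E[K | K is odd] = (7/2) / (1/2) = 7.

7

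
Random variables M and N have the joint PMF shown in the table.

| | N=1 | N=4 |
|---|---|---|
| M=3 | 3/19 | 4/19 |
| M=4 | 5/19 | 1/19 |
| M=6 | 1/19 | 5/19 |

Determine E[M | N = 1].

P(N = 1) = 9/19.
Σ M·P over the event = 3·(3/19) + 4·(5/19) + 6·(1/19) = 35/19.
E[M | N = 1] = (35/19) / (9/19) = 35/9.

35/9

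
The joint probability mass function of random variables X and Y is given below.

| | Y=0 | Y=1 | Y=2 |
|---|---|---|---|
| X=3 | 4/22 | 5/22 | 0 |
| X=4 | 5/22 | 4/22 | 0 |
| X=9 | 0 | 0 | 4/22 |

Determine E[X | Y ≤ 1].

7/2

P(Y ≤ 1) = 9/11.
Summing X·P(X=x,Y=y) over the conditioning event gives 63/22.
E[X | Y ≤ 1] = (63/22) / (9/11) = 7/2.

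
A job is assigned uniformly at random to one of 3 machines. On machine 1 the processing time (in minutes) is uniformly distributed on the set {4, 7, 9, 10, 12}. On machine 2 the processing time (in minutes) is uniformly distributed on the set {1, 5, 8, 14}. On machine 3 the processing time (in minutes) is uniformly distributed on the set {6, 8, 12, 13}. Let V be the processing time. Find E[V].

E[V | machine 1] = (4+7+9+10+12)/5 = 42/5.
E[V | machine 2] = (1+5+8+14)/4 = 7.
E[V | machine 3] = (6+8+12+13)/4 = 39/4.
By the law of total expectation,
E[V] = (1/3)·(42/5) + (1/3)·(7) + (1/3)·(39/4) = 503/60.

503/60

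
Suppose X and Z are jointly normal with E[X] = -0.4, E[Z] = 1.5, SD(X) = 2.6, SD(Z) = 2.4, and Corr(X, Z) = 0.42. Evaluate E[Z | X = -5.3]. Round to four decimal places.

For a bivariate normal, E[Z | X=x] = μ_Z + ρ·(σ_Z/σ_X)·(x − μ_X).
E[Z | X=-5.3] = 1.5 + (0.42)·(2.4/2.6)·(-5.3 − (-0.4)) = 1.5 + (0.38769)·(-4.9) = -0.3997.

-0.3997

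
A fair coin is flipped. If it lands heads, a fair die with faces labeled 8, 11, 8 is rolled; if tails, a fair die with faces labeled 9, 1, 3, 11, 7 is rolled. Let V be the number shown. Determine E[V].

38/5

E[V | heads] = (8+11+8)/3 = 9.
E[V | tails] = (9+1+3+11+7)/5 = 31/5.
By the law of total expectation,
E[V] = (1/2)·(9) + (1/2)·(31/5) = 38/5.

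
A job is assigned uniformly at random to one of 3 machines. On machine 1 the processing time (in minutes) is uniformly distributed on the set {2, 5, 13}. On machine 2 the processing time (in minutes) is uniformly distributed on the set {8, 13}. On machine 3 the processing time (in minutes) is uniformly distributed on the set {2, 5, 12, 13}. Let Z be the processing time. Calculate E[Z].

151/18

E[Z | machine 1] = (2+5+13)/3 = 20/3.
E[Z | machine 2] = (8+13)/2 = 21/2.
E[Z | machine 3] = (2+5+12+13)/4 = 8.
By the law of total expectation,
E[Z] = (1/3)·(20/3) + (1/3)·(21/2) + (1/3)·(8) = 151/18.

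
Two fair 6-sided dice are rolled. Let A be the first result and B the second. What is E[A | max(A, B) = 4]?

Outcomes with max(A, B) = 4: (1,4), (2,4), (3,4), (4,1), (4,2), (4,3), (4,4), each with probability 1/36.
E[A | max(A, B) = 4] = (1 + 2 + 3 + 4 + 4 + 4 + 4) / 7 = 22/7.

22/7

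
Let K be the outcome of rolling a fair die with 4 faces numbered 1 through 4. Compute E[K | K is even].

3

Given K is even, K is equally likely to be any of {2, 4}.
E[K | K is even] = (2 + 4) / 2 = 3.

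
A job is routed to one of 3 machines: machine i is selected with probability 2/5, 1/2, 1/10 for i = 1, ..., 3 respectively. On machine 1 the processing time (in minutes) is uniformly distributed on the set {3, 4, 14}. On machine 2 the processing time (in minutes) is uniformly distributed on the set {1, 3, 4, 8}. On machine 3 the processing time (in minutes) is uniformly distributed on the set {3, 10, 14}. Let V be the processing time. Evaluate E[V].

57/10

E[V | machine 1] = (3+4+14)/3 = 7.
E[V | machine 2] = (1+3+4+8)/4 = 4.
E[V | machine 3] = (3+10+14)/3 = 9.
By the law of total expectation,
E[V] = (2/5)·(7) + (1/2)·(4) + (1/10)·(9) = 57/10.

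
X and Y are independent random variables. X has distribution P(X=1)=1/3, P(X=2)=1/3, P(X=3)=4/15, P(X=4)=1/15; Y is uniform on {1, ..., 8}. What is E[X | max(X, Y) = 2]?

5/3

P(max(X, Y) = 2) = 1/8.
Summing X·P(x,y) over outcomes with max(X, Y) = 2 gives 5/24.
E[X | max(X, Y) = 2] = (5/24) / (1/8) = 5/3.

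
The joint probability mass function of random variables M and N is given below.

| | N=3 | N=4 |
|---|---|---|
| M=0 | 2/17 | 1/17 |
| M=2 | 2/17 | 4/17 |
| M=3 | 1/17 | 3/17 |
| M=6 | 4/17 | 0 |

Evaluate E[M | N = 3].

31/9

P(N = 3) = 9/17.
Summing M·P(M=x,N=y) over the conditioning event gives 31/17.
E[M | N = 3] = (31/17) / (9/17) = 31/9.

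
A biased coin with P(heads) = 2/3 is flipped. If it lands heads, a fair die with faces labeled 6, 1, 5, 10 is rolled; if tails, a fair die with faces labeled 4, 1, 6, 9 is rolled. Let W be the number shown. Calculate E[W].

E[W | heads] = (6+1+5+10)/4 = 11/2.
E[W | tails] = (4+1+6+9)/4 = 5.
E[W] = (2/3)·(11/2) + (1/3)·(5) = 16/3.

16/3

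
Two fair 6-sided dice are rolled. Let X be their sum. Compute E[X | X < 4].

P(X < 4) = 1/12.
Σ over the event: 2·1/36 + 3·1/18 = 2/9.
E[X | X < 4] = (2/9) / (1/12) = 8/3.

8/3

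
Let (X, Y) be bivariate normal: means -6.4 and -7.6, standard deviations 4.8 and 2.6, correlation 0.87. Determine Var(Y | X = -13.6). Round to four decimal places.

For a bivariate normal, Var(Y | X=x) = σ_Y²(1 − ρ²).
Var(Y | X=-13.6) = (2.6)²·(1 − (0.87)²) = 6.76·0.2431 = 1.6434.

1.6434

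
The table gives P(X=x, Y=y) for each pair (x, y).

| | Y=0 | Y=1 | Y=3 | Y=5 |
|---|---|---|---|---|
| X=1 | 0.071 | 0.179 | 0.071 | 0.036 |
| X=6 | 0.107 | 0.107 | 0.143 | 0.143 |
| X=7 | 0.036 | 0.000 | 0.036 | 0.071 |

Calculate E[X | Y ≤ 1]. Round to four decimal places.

3.5720

P(Y ≤ 1) = 0.500.
Σ X·P over the event = 1·(0.071) + 1·(0.179) + 6·(0.107) + 6·(0.107) + 7·(0.036) = 1.786.
E[X | Y ≤ 1] = (1.786) / (0.500) = 3.5720.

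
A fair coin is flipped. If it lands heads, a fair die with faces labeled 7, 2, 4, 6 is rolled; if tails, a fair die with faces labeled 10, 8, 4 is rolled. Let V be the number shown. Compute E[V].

145/24

E[V | heads] = (7+2+4+6)/4 = 19/4.
E[V | tails] = (10+8+4)/3 = 22/3.
By the law of total expectation,
E[V] = (1/2)·(19/4) + (1/2)·(22/3) = 145/24.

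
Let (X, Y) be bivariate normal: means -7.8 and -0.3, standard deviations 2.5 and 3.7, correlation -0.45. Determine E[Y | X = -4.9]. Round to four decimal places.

-2.2314

The regression of Y on X has slope ρ·σ_Y/σ_X and passes through (μ_X, μ_Y).
E[Y | X=-4.9] = -0.3 + (-0.45)·(3.7/2.5)·(-4.9 − (-7.8)) = -0.3 + (-0.666)·(2.9) = -2.2314.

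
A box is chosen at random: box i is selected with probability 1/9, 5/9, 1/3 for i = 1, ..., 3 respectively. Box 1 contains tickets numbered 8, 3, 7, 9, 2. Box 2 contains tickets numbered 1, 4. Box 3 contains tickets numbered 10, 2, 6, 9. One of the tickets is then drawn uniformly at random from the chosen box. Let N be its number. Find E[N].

257/60

E[N | box 1] = (8+3+7+9+2)/5 = 29/5.
E[N | box 2] = (1+4)/2 = 5/2.
E[N | box 3] = (10+2+6+9)/4 = 27/4.
E[N] = (1/9)·(29/5) + (5/9)·(5/2) + (1/3)·(27/4) = 257/60.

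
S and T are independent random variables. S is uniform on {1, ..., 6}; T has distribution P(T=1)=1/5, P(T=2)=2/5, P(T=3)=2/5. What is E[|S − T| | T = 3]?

P(T = 3) = 2/5.
Summing |S−T|·P(x,y) over outcomes with T = 3 gives 3/5.
E[|S − T| | T = 3] = (3/5) / (2/5) = 3/2.

3/2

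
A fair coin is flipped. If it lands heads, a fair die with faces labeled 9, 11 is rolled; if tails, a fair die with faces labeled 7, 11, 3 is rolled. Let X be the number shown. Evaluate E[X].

E[X | heads] = (9+11)/2 = 10.
E[X | tails] = (7+11+3)/3 = 7.
E[X] = (1/2)·(10) + (1/2)·(7) = 17/2.

17/2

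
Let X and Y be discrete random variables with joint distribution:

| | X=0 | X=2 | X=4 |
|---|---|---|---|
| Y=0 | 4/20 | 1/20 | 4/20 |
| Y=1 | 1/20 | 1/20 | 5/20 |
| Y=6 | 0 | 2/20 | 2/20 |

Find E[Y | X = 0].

P(X = 0) = 1/4.
Σ Y·P over the event = 0·(4/20) + 1·(1/20) = 1/20.
E[Y | X = 0] = (1/20) / (1/4) = 1/5.

1/5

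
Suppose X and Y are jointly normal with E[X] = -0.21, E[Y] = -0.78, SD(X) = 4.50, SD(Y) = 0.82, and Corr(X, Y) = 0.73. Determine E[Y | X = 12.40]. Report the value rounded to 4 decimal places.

For a bivariate normal, E[Y | X=x] = μ_Y + ρ·(σ_Y/σ_X)·(x − μ_X).
E[Y | X=12.40] = -0.78 + (0.73)·(0.82/4.50)·(12.40 − (-0.21)) = -0.78 + (0.13302)·(12.61) = 0.8974.

0.8974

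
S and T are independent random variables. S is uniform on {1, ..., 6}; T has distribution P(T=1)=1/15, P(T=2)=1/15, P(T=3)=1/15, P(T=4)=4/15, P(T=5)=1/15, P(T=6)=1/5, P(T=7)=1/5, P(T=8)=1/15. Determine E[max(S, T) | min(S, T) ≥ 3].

P(min(S, T) ≥ 3) = 26/45.
Summing max(S,T)·P(x,y) over outcomes with min(S, T) ≥ 3 gives 101/30.
E[max(S, T) | min(S, T) ≥ 3] = (101/30) / (26/45) = 303/52.

303/52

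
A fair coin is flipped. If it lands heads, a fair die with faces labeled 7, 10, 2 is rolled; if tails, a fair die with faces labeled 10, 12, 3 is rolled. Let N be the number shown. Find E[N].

E[N | heads] = (7+10+2)/3 = 19/3.
E[N | tails] = (10+12+3)/3 = 25/3.
E[N] = (1/2)·(19/3) + (1/2)·(25/3) = 22/3.

22/3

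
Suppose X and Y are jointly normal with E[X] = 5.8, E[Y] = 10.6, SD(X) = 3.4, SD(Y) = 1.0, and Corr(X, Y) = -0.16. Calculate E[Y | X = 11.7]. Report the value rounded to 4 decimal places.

10.3224

The regression of Y on X has slope ρ·σ_Y/σ_X and passes through (μ_X, μ_Y).
E[Y | X=11.7] = 10.6 + (-0.16)·(1.0/3.4)·(11.7 − (5.8)) = 10.6 + (-0.047059)·(5.9) = 10.3224.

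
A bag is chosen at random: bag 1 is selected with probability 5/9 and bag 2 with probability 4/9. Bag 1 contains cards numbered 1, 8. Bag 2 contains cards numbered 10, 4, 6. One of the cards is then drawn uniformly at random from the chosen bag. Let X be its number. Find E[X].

295/54

E[X | bag 1] = (1+8)/2 = 9/2.
E[X | bag 2] = (10+4+6)/3 = 20/3.
By the law of total expectation,
E[X] = (5/9)·(9/2) + (4/9)·(20/3) = 295/54.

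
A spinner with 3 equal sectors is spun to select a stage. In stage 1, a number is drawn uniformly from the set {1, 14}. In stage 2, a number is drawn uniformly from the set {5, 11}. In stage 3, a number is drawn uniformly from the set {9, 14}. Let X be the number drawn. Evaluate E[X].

9

E[X | stage 1] = (1+14)/2 = 15/2.
E[X | stage 2] = (5+11)/2 = 8.
E[X | stage 3] = (9+14)/2 = 23/2.
E[X] = (1/3)·(15/2) + (1/3)·(8) + (1/3)·(23/2) = 9.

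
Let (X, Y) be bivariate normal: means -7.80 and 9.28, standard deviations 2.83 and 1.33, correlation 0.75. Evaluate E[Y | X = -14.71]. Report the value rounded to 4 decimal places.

The regression of Y on X has slope ρ·σ_Y/σ_X and passes through (μ_X, μ_Y).
E[Y | X=-14.71] = 9.28 + (0.75)·(1.33/2.83)·(-14.71 − (-7.80)) = 9.28 + (0.35247)·(-6.91) = 6.8444.

6.8444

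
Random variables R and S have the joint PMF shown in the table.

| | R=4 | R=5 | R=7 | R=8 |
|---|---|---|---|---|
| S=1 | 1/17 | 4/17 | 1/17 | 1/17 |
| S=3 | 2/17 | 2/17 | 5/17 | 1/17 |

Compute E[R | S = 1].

P(S = 1) = 7/17.
Σ R·P over the event = 4·(1/17) + 5·(4/17) + 7·(1/17) + 8·(1/17) = 39/17.
E[R | S = 1] = (39/17) / (7/17) = 39/7.

39/7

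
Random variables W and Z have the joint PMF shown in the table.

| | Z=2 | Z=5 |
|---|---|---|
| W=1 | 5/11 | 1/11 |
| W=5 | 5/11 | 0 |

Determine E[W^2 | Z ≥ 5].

P(Z ≥ 5) = 1/11.
Summing W^2·P(W=x,Z=y) over the conditioning event gives 1/11.
E[W^2 | Z ≥ 5] = (1/11) / (1/11) = 1.

1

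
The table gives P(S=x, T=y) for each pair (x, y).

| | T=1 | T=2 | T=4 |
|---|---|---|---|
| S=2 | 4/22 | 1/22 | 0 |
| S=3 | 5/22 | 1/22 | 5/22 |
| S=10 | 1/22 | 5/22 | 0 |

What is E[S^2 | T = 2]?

P(T = 2) = 7/22.
Σ S^2·P over the event = 4·(1/22) + 9·(1/22) + 100·(5/22) = 513/22.
E[S^2 | T = 2] = (513/22) / (7/22) = 513/7.

513/7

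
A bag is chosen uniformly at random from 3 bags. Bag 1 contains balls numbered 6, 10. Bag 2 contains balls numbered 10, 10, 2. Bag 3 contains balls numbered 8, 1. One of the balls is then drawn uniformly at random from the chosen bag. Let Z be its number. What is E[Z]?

E[Z | bag 1] = (6+10)/2 = 8.
E[Z | bag 2] = (10+10+2)/3 = 22/3.
E[Z | bag 3] = (8+1)/2 = 9/2.
By the law of total expectation,
E[Z] = (1/3)·(8) + (1/3)·(22/3) + (1/3)·(9/2) = 119/18.

119/18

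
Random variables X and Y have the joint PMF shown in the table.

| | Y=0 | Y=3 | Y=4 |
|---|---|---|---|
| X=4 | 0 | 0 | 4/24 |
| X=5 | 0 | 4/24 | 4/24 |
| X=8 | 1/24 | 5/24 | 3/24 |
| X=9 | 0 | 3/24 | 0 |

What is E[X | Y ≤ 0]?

P(Y ≤ 0) = 1/24.
Σ X·P over the event = 8·(1/24) = 1/3.
E[X | Y ≤ 0] = (1/3) / (1/24) = 8.

8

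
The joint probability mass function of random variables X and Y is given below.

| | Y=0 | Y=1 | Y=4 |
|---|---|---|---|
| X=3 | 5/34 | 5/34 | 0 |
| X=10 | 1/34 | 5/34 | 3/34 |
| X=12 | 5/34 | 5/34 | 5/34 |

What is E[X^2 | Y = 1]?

253/3

P(Y = 1) = 15/34.
Σ X^2·P over the event = 9·(5/34) + 100·(5/34) + 144·(5/34) = 1265/34.
E[X^2 | Y = 1] = (1265/34) / (15/34) = 253/3.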